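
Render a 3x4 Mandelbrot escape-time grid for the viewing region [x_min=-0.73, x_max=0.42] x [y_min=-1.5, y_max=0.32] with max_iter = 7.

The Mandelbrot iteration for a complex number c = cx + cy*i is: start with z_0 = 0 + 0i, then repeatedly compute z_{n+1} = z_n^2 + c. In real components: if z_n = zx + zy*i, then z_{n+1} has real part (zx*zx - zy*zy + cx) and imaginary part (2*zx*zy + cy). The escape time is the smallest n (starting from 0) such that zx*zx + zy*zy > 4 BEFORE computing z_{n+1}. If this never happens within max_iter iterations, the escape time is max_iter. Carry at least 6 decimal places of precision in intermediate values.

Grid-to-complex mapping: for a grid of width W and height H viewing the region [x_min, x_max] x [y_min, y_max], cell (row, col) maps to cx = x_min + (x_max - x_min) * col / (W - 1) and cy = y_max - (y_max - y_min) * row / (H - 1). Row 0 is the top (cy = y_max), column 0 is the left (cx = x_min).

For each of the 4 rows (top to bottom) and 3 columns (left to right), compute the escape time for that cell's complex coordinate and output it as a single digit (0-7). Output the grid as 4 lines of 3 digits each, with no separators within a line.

Answer: 777
777
473
222

Derivation:
(row=0, col=0): c = -0.7300 + 0.3200i → escape time 7
(row=0, col=1): c = -0.1550 + 0.3200i → escape time 7
(row=0, col=2): c = 0.4200 + 0.3200i → escape time 7
(row=1, col=0): c = -0.7300 + -0.2867i → escape time 7
(row=1, col=1): c = -0.1550 + -0.2867i → escape time 7
(row=1, col=2): c = 0.4200 + -0.2867i → escape time 7
(row=2, col=0): c = -0.7300 + -0.8933i → escape time 4
(row=2, col=1): c = -0.1550 + -0.8933i → escape time 7
(row=2, col=2): c = 0.4200 + -0.8933i → escape time 3
(row=3, col=0): c = -0.7300 + -1.5000i → escape time 2
(row=3, col=1): c = -0.1550 + -1.5000i → escape time 2
(row=3, col=2): c = 0.4200 + -1.5000i → escape time 2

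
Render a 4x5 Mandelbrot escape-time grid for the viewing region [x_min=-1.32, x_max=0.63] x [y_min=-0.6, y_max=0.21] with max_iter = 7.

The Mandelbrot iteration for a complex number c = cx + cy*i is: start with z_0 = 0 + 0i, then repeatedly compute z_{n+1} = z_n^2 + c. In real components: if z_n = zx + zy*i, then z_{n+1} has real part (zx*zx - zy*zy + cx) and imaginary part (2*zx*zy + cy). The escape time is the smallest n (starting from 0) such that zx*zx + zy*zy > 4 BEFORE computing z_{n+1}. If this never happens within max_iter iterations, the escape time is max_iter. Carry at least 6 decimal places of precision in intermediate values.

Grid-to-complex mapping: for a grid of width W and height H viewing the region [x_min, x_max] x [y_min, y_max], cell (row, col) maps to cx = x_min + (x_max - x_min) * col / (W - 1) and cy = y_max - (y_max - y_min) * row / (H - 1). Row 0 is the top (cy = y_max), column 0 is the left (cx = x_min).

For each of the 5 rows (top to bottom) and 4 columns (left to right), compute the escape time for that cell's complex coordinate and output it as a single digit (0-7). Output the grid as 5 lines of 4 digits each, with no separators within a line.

Answer: 7774
7774
7774
6773
3773

Derivation:
(row=0, col=0): c = -1.3200 + 0.2100i → escape time 7
(row=0, col=1): c = -0.6700 + 0.2100i → escape time 7
(row=0, col=2): c = -0.0200 + 0.2100i → escape time 7
(row=0, col=3): c = 0.6300 + 0.2100i → escape time 4
(row=1, col=0): c = -1.3200 + 0.0075i → escape time 7
(row=1, col=1): c = -0.6700 + 0.0075i → escape time 7
(row=1, col=2): c = -0.0200 + 0.0075i → escape time 7
(row=1, col=3): c = 0.6300 + 0.0075i → escape time 4
(row=2, col=0): c = -1.3200 + -0.1950i → escape time 7
(row=2, col=1): c = -0.6700 + -0.1950i → escape time 7
(row=2, col=2): c = -0.0200 + -0.1950i → escape time 7
(row=2, col=3): c = 0.6300 + -0.1950i → escape time 4
(row=3, col=0): c = -1.3200 + -0.3975i → escape time 6
(row=3, col=1): c = -0.6700 + -0.3975i → escape time 7
(row=3, col=2): c = -0.0200 + -0.3975i → escape time 7
(row=3, col=3): c = 0.6300 + -0.3975i → escape time 3
(row=4, col=0): c = -1.3200 + -0.6000i → escape time 3
(row=4, col=1): c = -0.6700 + -0.6000i → escape time 7
(row=4, col=2): c = -0.0200 + -0.6000i → escape time 7
(row=4, col=3): c = 0.6300 + -0.6000i → escape time 3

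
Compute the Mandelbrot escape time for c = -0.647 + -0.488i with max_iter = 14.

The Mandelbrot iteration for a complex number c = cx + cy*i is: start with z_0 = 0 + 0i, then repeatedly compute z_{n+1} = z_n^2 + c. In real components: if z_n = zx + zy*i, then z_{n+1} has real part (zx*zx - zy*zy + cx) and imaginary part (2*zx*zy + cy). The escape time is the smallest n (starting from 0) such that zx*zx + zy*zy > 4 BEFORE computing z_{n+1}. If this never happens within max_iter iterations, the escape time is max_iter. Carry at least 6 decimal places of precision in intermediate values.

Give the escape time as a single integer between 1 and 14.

z_0 = 0 + 0i, c = -0.6470 + -0.4880i
Iter 1: z = -0.6470 + -0.4880i, |z|^2 = 0.6568
Iter 2: z = -0.4665 + 0.1435i, |z|^2 = 0.2382
Iter 3: z = -0.4499 + -0.6219i, |z|^2 = 0.5892
Iter 4: z = -0.8313 + 0.0716i, |z|^2 = 0.6962
Iter 5: z = 0.0389 + -0.6070i, |z|^2 = 0.3700
Iter 6: z = -1.0140 + -0.5352i, |z|^2 = 1.3146
Iter 7: z = 0.0947 + 0.5974i, |z|^2 = 0.3659
Iter 8: z = -0.9950 + -0.3749i, |z|^2 = 1.1305
Iter 9: z = 0.2024 + 0.2580i, |z|^2 = 0.1075
Iter 10: z = -0.6726 + -0.3835i, |z|^2 = 0.5995
Iter 11: z = -0.3417 + 0.0279i, |z|^2 = 0.1176
Iter 12: z = -0.5310 + -0.5071i, |z|^2 = 0.5391
Iter 13: z = -0.6222 + 0.0506i, |z|^2 = 0.3897

Answer: 14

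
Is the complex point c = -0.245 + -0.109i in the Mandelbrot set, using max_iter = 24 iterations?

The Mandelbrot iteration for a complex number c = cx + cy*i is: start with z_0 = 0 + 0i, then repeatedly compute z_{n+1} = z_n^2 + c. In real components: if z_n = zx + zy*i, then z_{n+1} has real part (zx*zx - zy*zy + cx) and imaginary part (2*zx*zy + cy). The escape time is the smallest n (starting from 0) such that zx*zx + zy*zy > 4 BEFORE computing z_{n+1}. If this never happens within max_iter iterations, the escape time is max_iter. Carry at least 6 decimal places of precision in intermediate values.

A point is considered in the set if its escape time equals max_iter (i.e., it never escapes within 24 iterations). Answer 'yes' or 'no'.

Answer: yes

Derivation:
z_0 = 0 + 0i, c = -0.2450 + -0.1090i
Iter 1: z = -0.2450 + -0.1090i, |z|^2 = 0.0719
Iter 2: z = -0.1969 + -0.0556i, |z|^2 = 0.0418
Iter 3: z = -0.2093 + -0.0871i, |z|^2 = 0.0514
Iter 4: z = -0.2088 + -0.0725i, |z|^2 = 0.0488
Iter 5: z = -0.2067 + -0.0787i, |z|^2 = 0.0489
Iter 6: z = -0.2085 + -0.0765i, |z|^2 = 0.0493
Iter 7: z = -0.2074 + -0.0771i, |z|^2 = 0.0490
Iter 8: z = -0.2079 + -0.0770i, |z|^2 = 0.0492
Iter 9: z = -0.2077 + -0.0770i, |z|^2 = 0.0491
Iter 10: z = -0.2078 + -0.0770i, |z|^2 = 0.0491
Iter 11: z = -0.2078 + -0.0770i, |z|^2 = 0.0491
Iter 12: z = -0.2078 + -0.0770i, |z|^2 = 0.0491
Iter 13: z = -0.2078 + -0.0770i, |z|^2 = 0.0491
Iter 14: z = -0.2078 + -0.0770i, |z|^2 = 0.0491
Iter 15: z = -0.2078 + -0.0770i, |z|^2 = 0.0491
Iter 16: z = -0.2078 + -0.0770i, |z|^2 = 0.0491
Iter 17: z = -0.2078 + -0.0770i, |z|^2 = 0.0491
Iter 18: z = -0.2078 + -0.0770i, |z|^2 = 0.0491
Iter 19: z = -0.2078 + -0.0770i, |z|^2 = 0.0491
Iter 20: z = -0.2078 + -0.0770i, |z|^2 = 0.0491
Iter 21: z = -0.2078 + -0.0770i, |z|^2 = 0.0491
Iter 22: z = -0.2078 + -0.0770i, |z|^2 = 0.0491
Iter 23: z = -0.2078 + -0.0770i, |z|^2 = 0.0491
Did not escape in 24 iterations → in set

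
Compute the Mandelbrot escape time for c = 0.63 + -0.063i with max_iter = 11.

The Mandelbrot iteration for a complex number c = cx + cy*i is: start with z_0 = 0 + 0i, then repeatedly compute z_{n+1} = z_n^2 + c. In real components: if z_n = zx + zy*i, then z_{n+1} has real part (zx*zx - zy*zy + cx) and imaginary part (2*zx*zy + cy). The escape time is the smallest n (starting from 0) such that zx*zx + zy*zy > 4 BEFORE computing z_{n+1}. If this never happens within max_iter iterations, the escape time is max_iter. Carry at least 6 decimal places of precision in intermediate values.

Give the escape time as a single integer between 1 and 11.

Answer: 4

Derivation:
z_0 = 0 + 0i, c = 0.6300 + -0.0630i
Iter 1: z = 0.6300 + -0.0630i, |z|^2 = 0.4009
Iter 2: z = 1.0229 + -0.1424i, |z|^2 = 1.0667
Iter 3: z = 1.6561 + -0.3543i, |z|^2 = 2.8682
Iter 4: z = 3.2472 + -1.2365i, |z|^2 = 12.0732
Escaped at iteration 4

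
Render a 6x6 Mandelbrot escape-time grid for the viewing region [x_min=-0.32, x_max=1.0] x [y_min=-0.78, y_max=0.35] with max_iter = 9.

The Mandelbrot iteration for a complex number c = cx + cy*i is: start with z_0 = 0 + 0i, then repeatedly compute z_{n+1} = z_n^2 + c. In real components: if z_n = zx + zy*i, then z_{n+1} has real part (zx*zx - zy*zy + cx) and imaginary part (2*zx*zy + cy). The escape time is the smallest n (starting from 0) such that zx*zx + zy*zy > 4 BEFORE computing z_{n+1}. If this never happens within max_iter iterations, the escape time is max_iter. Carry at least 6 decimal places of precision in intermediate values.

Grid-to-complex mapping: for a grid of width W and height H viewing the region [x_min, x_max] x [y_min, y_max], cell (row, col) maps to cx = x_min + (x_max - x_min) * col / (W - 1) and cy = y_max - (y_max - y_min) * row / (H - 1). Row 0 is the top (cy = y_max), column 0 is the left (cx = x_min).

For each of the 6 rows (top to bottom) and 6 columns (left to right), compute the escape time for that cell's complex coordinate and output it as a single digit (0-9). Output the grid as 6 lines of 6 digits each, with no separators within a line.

Answer: 999932
999532
999532
999732
999532
895322

Derivation:
(row=0, col=0): c = -0.3200 + 0.3500i → escape time 9
(row=0, col=1): c = -0.0560 + 0.3500i → escape time 9
(row=0, col=2): c = 0.2080 + 0.3500i → escape time 9
(row=0, col=3): c = 0.4720 + 0.3500i → escape time 9
(row=0, col=4): c = 0.7360 + 0.3500i → escape time 3
(row=0, col=5): c = 1.0000 + 0.3500i → escape time 2
(row=1, col=0): c = -0.3200 + 0.1240i → escape time 9
(row=1, col=1): c = -0.0560 + 0.1240i → escape time 9
(row=1, col=2): c = 0.2080 + 0.1240i → escape time 9
(row=1, col=3): c = 0.4720 + 0.1240i → escape time 5
(row=1, col=4): c = 0.7360 + 0.1240i → escape time 3
(row=1, col=5): c = 1.0000 + 0.1240i → escape time 2
(row=2, col=0): c = -0.3200 + -0.1020i → escape time 9
(row=2, col=1): c = -0.0560 + -0.1020i → escape time 9
(row=2, col=2): c = 0.2080 + -0.1020i → escape time 9
(row=2, col=3): c = 0.4720 + -0.1020i → escape time 5
(row=2, col=4): c = 0.7360 + -0.1020i → escape time 3
(row=2, col=5): c = 1.0000 + -0.1020i → escape time 2
(row=3, col=0): c = -0.3200 + -0.3280i → escape time 9
(row=3, col=1): c = -0.0560 + -0.3280i → escape time 9
(row=3, col=2): c = 0.2080 + -0.3280i → escape time 9
(row=3, col=3): c = 0.4720 + -0.3280i → escape time 7
(row=3, col=4): c = 0.7360 + -0.3280i → escape time 3
(row=3, col=5): c = 1.0000 + -0.3280i → escape time 2
(row=4, col=0): c = -0.3200 + -0.5540i → escape time 9
(row=4, col=1): c = -0.0560 + -0.5540i → escape time 9
(row=4, col=2): c = 0.2080 + -0.5540i → escape time 9
(row=4, col=3): c = 0.4720 + -0.5540i → escape time 5
(row=4, col=4): c = 0.7360 + -0.5540i → escape time 3
(row=4, col=5): c = 1.0000 + -0.5540i → escape time 2
(row=5, col=0): c = -0.3200 + -0.7800i → escape time 8
(row=5, col=1): c = -0.0560 + -0.7800i → escape time 9
(row=5, col=2): c = 0.2080 + -0.7800i → escape time 5
(row=5, col=3): c = 0.4720 + -0.7800i → escape time 3
(row=5, col=4): c = 0.7360 + -0.7800i → escape time 2
(row=5, col=5): c = 1.0000 + -0.7800i → escape time 2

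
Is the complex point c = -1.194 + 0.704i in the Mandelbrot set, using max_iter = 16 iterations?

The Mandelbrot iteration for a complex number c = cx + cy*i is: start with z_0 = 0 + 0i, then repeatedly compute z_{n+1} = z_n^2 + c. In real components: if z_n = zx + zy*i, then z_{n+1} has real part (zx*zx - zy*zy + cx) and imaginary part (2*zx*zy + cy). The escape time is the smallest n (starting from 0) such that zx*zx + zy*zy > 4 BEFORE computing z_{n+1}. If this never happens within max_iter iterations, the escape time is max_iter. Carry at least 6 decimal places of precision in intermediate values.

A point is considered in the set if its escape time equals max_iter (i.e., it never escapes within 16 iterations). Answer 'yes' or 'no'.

z_0 = 0 + 0i, c = -1.1940 + 0.7040i
Iter 1: z = -1.1940 + 0.7040i, |z|^2 = 1.9213
Iter 2: z = -0.2640 + -0.9772i, |z|^2 = 1.0245
Iter 3: z = -2.0791 + 1.2199i, |z|^2 = 5.8110
Escaped at iteration 3

Answer: no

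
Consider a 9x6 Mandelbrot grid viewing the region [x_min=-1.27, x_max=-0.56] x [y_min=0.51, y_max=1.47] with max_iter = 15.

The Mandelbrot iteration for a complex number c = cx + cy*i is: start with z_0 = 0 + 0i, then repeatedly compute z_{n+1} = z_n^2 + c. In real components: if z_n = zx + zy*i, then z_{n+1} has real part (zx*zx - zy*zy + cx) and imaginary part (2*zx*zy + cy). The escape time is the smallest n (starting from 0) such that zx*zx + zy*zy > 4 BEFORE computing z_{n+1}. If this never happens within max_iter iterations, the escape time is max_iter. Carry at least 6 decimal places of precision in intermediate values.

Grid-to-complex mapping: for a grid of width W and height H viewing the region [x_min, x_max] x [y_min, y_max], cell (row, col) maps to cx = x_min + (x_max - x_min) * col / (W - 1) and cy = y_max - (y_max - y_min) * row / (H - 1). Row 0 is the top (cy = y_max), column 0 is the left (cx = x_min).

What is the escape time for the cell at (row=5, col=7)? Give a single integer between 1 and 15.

Answer: 10

Derivation:
z_0 = 0 + 0i, c = -0.6488 + 0.5100i
Iter 1: z = -0.6488 + 0.5100i, |z|^2 = 0.6810
Iter 2: z = -0.4880 + -0.1517i, |z|^2 = 0.2611
Iter 3: z = -0.4337 + 0.6581i, |z|^2 = 0.6211
Iter 4: z = -0.8938 + -0.0608i, |z|^2 = 0.8025
Iter 5: z = 0.1464 + 0.6186i, |z|^2 = 0.4041
Iter 6: z = -1.0100 + 0.6911i, |z|^2 = 1.4977
Iter 7: z = -0.1063 + -0.8860i, |z|^2 = 0.7962
Iter 8: z = -1.4224 + 0.6983i, |z|^2 = 2.5108
Iter 9: z = 0.8868 + -1.4765i, |z|^2 = 2.9665
Iter 10: z = -2.0424 + -2.1088i, |z|^2 = 8.6184
Escaped at iteration 10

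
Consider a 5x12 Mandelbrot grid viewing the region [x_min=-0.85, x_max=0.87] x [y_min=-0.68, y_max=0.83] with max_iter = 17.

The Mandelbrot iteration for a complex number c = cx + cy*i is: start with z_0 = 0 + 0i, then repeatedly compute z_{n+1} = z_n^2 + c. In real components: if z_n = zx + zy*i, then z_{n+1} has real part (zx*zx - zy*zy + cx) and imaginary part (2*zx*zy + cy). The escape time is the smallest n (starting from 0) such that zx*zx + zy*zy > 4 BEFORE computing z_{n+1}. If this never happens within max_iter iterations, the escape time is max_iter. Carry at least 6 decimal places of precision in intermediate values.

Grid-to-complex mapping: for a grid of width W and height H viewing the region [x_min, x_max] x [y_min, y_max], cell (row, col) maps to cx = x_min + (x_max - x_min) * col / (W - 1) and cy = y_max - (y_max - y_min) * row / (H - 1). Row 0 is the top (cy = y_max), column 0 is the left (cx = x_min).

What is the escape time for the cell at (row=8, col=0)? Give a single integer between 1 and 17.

z_0 = 0 + 0i, c = -0.8500 + -0.2682i
Iter 1: z = -0.8500 + -0.2682i, |z|^2 = 0.7944
Iter 2: z = -0.1994 + 0.1877i, |z|^2 = 0.0750
Iter 3: z = -0.8455 + -0.3431i, |z|^2 = 0.8325
Iter 4: z = -0.2529 + 0.3119i, |z|^2 = 0.1612
Iter 5: z = -0.8833 + -0.4259i, |z|^2 = 0.9617
Iter 6: z = -0.2511 + 0.4843i, |z|^2 = 0.2976
Iter 7: z = -1.0215 + -0.5114i, |z|^2 = 1.3050
Iter 8: z = -0.0681 + 0.7766i, |z|^2 = 0.6077
Iter 9: z = -1.4485 + -0.3740i, |z|^2 = 2.2379
Iter 10: z = 1.1082 + 0.8152i, |z|^2 = 1.8925
Iter 11: z = -0.2865 + 1.5385i, |z|^2 = 2.4490
Iter 12: z = -3.1349 + -1.1496i, |z|^2 = 11.1491
Escaped at iteration 12

Answer: 12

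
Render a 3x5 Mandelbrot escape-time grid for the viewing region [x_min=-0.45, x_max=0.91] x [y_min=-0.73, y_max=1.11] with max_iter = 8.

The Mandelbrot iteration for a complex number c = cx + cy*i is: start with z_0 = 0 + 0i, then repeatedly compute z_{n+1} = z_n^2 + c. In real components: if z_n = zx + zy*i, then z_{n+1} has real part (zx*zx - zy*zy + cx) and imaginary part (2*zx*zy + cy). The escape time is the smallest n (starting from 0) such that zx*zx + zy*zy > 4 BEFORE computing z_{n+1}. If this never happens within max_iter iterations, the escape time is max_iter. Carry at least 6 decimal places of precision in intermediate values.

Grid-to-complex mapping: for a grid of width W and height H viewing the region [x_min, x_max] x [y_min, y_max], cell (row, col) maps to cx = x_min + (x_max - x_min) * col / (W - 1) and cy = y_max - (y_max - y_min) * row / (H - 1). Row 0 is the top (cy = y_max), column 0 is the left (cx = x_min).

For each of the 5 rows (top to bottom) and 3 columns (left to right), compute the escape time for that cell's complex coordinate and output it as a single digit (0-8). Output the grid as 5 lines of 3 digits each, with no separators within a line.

(row=0, col=0): c = -0.4500 + 1.1100i → escape time 4
(row=0, col=1): c = 0.2300 + 1.1100i → escape time 3
(row=0, col=2): c = 0.9100 + 1.1100i → escape time 2
(row=1, col=0): c = -0.4500 + 0.6500i → escape time 8
(row=1, col=1): c = 0.2300 + 0.6500i → escape time 8
(row=1, col=2): c = 0.9100 + 0.6500i → escape time 2
(row=2, col=0): c = -0.4500 + 0.1900i → escape time 8
(row=2, col=1): c = 0.2300 + 0.1900i → escape time 8
(row=2, col=2): c = 0.9100 + 0.1900i → escape time 3
(row=3, col=0): c = -0.4500 + -0.2700i → escape time 8
(row=3, col=1): c = 0.2300 + -0.2700i → escape time 8
(row=3, col=2): c = 0.9100 + -0.2700i → escape time 3
(row=4, col=0): c = -0.4500 + -0.7300i → escape time 7
(row=4, col=1): c = 0.2300 + -0.7300i → escape time 6
(row=4, col=2): c = 0.9100 + -0.7300i → escape time 2

Answer: 432
882
883
883
762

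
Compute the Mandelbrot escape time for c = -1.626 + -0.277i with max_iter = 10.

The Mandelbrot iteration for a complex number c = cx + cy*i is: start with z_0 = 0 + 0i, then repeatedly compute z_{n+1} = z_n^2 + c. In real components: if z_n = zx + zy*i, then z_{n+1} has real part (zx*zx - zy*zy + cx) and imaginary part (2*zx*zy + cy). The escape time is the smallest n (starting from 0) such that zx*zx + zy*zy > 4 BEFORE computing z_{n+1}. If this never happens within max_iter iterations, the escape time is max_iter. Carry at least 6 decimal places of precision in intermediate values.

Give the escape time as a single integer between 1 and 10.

z_0 = 0 + 0i, c = -1.6260 + -0.2770i
Iter 1: z = -1.6260 + -0.2770i, |z|^2 = 2.7206
Iter 2: z = 0.9411 + 0.6238i, |z|^2 = 1.2749
Iter 3: z = -1.1294 + 0.8972i, |z|^2 = 2.0804
Iter 4: z = -1.1555 + -2.3035i, |z|^2 = 6.6412
Escaped at iteration 4

Answer: 4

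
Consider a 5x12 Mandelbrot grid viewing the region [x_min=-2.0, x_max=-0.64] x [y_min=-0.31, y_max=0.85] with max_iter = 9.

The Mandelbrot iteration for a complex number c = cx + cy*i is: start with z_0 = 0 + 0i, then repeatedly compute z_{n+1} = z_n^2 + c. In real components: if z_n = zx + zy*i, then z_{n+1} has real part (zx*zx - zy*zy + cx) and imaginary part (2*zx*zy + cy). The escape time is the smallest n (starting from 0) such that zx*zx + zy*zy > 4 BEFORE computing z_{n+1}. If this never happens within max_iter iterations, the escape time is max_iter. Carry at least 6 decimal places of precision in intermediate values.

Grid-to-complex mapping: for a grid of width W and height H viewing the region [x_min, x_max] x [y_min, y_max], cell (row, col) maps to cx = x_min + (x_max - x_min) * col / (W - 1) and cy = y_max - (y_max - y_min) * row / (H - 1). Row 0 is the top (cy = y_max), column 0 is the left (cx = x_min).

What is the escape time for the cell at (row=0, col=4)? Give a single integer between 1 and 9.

z_0 = 0 + 0i, c = -0.6400 + 0.8500i
Iter 1: z = -0.6400 + 0.8500i, |z|^2 = 1.1321
Iter 2: z = -0.9529 + -0.2380i, |z|^2 = 0.9647
Iter 3: z = 0.2114 + 1.3036i, |z|^2 = 1.7440
Iter 4: z = -2.2946 + 1.4011i, |z|^2 = 7.2284
Escaped at iteration 4

Answer: 4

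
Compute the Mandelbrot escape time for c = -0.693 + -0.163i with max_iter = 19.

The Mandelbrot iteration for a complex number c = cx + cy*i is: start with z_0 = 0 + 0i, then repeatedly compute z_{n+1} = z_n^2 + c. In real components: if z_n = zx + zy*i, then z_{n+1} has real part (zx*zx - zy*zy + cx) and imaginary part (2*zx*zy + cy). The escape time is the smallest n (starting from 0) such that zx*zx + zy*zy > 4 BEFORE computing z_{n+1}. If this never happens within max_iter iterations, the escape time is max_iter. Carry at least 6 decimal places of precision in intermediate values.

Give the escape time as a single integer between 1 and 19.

z_0 = 0 + 0i, c = -0.6930 + -0.1630i
Iter 1: z = -0.6930 + -0.1630i, |z|^2 = 0.5068
Iter 2: z = -0.2393 + 0.0629i, |z|^2 = 0.0612
Iter 3: z = -0.6397 + -0.1931i, |z|^2 = 0.4465
Iter 4: z = -0.3211 + 0.0841i, |z|^2 = 0.1102
Iter 5: z = -0.5970 + -0.2170i, |z|^2 = 0.4034
Iter 6: z = -0.3837 + 0.0961i, |z|^2 = 0.1565
Iter 7: z = -0.5550 + -0.2367i, |z|^2 = 0.3641
Iter 8: z = -0.4410 + 0.0998i, |z|^2 = 0.2045
Iter 9: z = -0.5084 + -0.2510i, |z|^2 = 0.3215
Iter 10: z = -0.4975 + 0.0922i, |z|^2 = 0.2560
Iter 11: z = -0.4540 + -0.2548i, |z|^2 = 0.2710
Iter 12: z = -0.5518 + 0.0683i, |z|^2 = 0.3091
Iter 13: z = -0.3932 + -0.2384i, |z|^2 = 0.2115
Iter 14: z = -0.5952 + 0.0245i, |z|^2 = 0.3549
Iter 15: z = -0.3393 + -0.1922i, |z|^2 = 0.1521
Iter 16: z = -0.6148 + -0.0326i, |z|^2 = 0.3790
Iter 17: z = -0.3161 + -0.1229i, |z|^2 = 0.1150
Iter 18: z = -0.6082 + -0.0853i, |z|^2 = 0.3772

Answer: 19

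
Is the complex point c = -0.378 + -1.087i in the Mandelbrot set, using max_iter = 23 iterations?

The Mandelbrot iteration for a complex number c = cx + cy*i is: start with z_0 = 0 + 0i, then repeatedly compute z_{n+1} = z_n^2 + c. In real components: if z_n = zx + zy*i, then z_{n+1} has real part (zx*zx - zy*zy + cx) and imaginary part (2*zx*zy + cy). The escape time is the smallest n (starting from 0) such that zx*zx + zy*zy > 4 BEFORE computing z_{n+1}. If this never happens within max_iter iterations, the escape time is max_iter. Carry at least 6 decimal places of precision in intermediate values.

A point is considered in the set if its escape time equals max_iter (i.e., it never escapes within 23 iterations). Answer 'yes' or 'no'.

z_0 = 0 + 0i, c = -0.3780 + -1.0870i
Iter 1: z = -0.3780 + -1.0870i, |z|^2 = 1.3245
Iter 2: z = -1.4167 + -0.2652i, |z|^2 = 2.0773
Iter 3: z = 1.5587 + -0.3355i, |z|^2 = 2.5420
Iter 4: z = 1.9388 + -2.1329i, |z|^2 = 8.3083
Escaped at iteration 4

Answer: no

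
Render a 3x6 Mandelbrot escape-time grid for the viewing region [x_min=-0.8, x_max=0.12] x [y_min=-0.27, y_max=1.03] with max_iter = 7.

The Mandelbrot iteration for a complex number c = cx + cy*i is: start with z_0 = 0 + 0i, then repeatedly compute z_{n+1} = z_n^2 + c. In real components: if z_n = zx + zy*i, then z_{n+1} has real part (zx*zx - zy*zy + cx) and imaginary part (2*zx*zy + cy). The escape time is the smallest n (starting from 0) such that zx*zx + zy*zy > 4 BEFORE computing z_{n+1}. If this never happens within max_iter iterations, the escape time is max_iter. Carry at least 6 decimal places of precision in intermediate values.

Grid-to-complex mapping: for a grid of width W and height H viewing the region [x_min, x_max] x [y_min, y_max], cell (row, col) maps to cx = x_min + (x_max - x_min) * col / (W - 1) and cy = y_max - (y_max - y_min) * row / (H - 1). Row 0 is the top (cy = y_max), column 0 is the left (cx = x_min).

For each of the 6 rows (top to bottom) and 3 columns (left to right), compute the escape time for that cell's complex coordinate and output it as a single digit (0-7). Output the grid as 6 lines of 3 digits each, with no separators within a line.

Answer: 354
476
677
777
777
777

Derivation:
(row=0, col=0): c = -0.8000 + 1.0300i → escape time 3
(row=0, col=1): c = -0.3400 + 1.0300i → escape time 5
(row=0, col=2): c = 0.1200 + 1.0300i → escape time 4
(row=1, col=0): c = -0.8000 + 0.7700i → escape time 4
(row=1, col=1): c = -0.3400 + 0.7700i → escape time 7
(row=1, col=2): c = 0.1200 + 0.7700i → escape time 6
(row=2, col=0): c = -0.8000 + 0.5100i → escape time 6
(row=2, col=1): c = -0.3400 + 0.5100i → escape time 7
(row=2, col=2): c = 0.1200 + 0.5100i → escape time 7
(row=3, col=0): c = -0.8000 + 0.2500i → escape time 7
(row=3, col=1): c = -0.3400 + 0.2500i → escape time 7
(row=3, col=2): c = 0.1200 + 0.2500i → escape time 7
(row=4, col=0): c = -0.8000 + -0.0100i → escape time 7
(row=4, col=1): c = -0.3400 + -0.0100i → escape time 7
(row=4, col=2): c = 0.1200 + -0.0100i → escape time 7
(row=5, col=0): c = -0.8000 + -0.2700i → escape time 7
(row=5, col=1): c = -0.3400 + -0.2700i → escape time 7
(row=5, col=2): c = 0.1200 + -0.2700i → escape time 7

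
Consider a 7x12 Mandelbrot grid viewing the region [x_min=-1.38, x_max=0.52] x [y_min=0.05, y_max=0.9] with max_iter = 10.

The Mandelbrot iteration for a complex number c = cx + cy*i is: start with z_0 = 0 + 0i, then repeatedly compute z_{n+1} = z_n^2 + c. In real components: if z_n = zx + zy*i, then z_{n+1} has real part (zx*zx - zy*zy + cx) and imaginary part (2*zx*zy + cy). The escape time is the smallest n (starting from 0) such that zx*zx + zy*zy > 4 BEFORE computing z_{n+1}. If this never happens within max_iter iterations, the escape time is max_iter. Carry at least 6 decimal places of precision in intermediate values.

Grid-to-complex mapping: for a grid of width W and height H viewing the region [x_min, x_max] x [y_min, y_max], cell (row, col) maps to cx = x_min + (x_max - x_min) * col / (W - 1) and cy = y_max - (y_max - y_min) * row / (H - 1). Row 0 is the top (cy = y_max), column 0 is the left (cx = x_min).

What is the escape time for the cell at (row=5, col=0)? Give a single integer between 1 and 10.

Answer: 3

Derivation:
z_0 = 0 + 0i, c = -1.3800 + 0.5136i
Iter 1: z = -1.3800 + 0.5136i, |z|^2 = 2.1682
Iter 2: z = 0.2606 + -0.9040i, |z|^2 = 0.8851
Iter 3: z = -2.1293 + 0.0425i, |z|^2 = 4.5358
Escaped at iteration 3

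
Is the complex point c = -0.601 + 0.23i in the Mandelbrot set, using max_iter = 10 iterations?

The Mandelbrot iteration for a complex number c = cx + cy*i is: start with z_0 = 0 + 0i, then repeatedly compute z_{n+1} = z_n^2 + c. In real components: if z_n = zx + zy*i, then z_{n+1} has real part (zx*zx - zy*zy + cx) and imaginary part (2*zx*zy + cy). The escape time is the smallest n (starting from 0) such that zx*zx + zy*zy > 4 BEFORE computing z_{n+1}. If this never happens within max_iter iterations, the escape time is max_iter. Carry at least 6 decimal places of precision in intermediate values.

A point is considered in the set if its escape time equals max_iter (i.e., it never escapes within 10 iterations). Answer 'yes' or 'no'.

Answer: yes

Derivation:
z_0 = 0 + 0i, c = -0.6010 + 0.2300i
Iter 1: z = -0.6010 + 0.2300i, |z|^2 = 0.4141
Iter 2: z = -0.2927 + -0.0465i, |z|^2 = 0.0878
Iter 3: z = -0.5175 + 0.2572i, |z|^2 = 0.3339
Iter 4: z = -0.3994 + -0.0362i, |z|^2 = 0.1608
Iter 5: z = -0.4428 + 0.2589i, |z|^2 = 0.2631
Iter 6: z = -0.4719 + 0.0007i, |z|^2 = 0.2227
Iter 7: z = -0.3783 + 0.2293i, |z|^2 = 0.1957
Iter 8: z = -0.5105 + 0.0565i, |z|^2 = 0.2638
Iter 9: z = -0.3436 + 0.1723i, |z|^2 = 0.1477
Did not escape in 10 iterations → in set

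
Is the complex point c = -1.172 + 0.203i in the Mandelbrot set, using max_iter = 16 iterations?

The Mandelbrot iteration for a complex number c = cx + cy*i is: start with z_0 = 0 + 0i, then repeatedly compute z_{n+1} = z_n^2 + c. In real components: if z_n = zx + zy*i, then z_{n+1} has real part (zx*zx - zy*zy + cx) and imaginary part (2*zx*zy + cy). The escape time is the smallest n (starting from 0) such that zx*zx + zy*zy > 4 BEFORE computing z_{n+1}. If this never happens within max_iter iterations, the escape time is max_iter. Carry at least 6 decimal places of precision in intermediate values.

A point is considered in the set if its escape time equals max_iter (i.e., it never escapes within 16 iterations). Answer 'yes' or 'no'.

Answer: yes

Derivation:
z_0 = 0 + 0i, c = -1.1720 + 0.2030i
Iter 1: z = -1.1720 + 0.2030i, |z|^2 = 1.4148
Iter 2: z = 0.1604 + -0.2728i, |z|^2 = 0.1002
Iter 3: z = -1.2207 + 0.1155i, |z|^2 = 1.5035
Iter 4: z = 0.3048 + -0.0790i, |z|^2 = 0.0991
Iter 5: z = -1.0853 + 0.1549i, |z|^2 = 1.2019
Iter 6: z = -0.0181 + -0.1332i, |z|^2 = 0.0181
Iter 7: z = -1.1894 + 0.2078i, |z|^2 = 1.4579
Iter 8: z = 0.1995 + -0.2913i, |z|^2 = 0.1247
Iter 9: z = -1.2171 + 0.0868i, |z|^2 = 1.4888
Iter 10: z = 0.3017 + -0.0082i, |z|^2 = 0.0911
Iter 11: z = -1.0810 + 0.1981i, |z|^2 = 1.2078
Iter 12: z = -0.0426 + -0.2252i, |z|^2 = 0.0525
Iter 13: z = -1.2209 + 0.2222i, |z|^2 = 1.5400
Iter 14: z = 0.2692 + -0.3396i, |z|^2 = 0.1878
Iter 15: z = -1.2148 + 0.0201i, |z|^2 = 1.4762
Did not escape in 16 iterations → in set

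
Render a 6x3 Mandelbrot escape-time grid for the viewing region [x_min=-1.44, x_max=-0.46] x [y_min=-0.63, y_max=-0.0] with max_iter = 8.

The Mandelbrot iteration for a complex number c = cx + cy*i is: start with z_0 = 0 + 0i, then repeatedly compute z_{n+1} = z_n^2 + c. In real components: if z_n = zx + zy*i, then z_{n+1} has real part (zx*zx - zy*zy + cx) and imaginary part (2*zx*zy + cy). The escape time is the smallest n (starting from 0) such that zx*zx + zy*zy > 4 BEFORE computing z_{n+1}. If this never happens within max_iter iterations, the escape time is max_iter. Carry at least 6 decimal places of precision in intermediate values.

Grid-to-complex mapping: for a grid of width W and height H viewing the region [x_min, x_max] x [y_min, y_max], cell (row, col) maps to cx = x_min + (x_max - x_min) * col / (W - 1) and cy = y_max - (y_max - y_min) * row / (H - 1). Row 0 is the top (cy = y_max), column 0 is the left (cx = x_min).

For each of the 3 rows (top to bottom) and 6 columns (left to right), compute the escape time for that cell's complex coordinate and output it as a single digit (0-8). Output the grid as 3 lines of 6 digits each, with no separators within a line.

(row=0, col=0): c = -1.4400 + -0.0000i → escape time 8
(row=0, col=1): c = -1.2440 + -0.0000i → escape time 8
(row=0, col=2): c = -1.0480 + -0.0000i → escape time 8
(row=0, col=3): c = -0.8520 + -0.0000i → escape time 8
(row=0, col=4): c = -0.6560 + -0.0000i → escape time 8
(row=0, col=5): c = -0.4600 + -0.0000i → escape time 8
(row=1, col=0): c = -1.4400 + -0.3150i → escape time 5
(row=1, col=1): c = -1.2440 + -0.3150i → escape time 8
(row=1, col=2): c = -1.0480 + -0.3150i → escape time 8
(row=1, col=3): c = -0.8520 + -0.3150i → escape time 8
(row=1, col=4): c = -0.6560 + -0.3150i → escape time 8
(row=1, col=5): c = -0.4600 + -0.3150i → escape time 8
(row=2, col=0): c = -1.4400 + -0.6300i → escape time 3
(row=2, col=1): c = -1.2440 + -0.6300i → escape time 3
(row=2, col=2): c = -1.0480 + -0.6300i → escape time 4
(row=2, col=3): c = -0.8520 + -0.6300i → escape time 5
(row=2, col=4): c = -0.6560 + -0.6300i → escape time 7
(row=2, col=5): c = -0.4600 + -0.6300i → escape time 8

Answer: 888888
588888
334578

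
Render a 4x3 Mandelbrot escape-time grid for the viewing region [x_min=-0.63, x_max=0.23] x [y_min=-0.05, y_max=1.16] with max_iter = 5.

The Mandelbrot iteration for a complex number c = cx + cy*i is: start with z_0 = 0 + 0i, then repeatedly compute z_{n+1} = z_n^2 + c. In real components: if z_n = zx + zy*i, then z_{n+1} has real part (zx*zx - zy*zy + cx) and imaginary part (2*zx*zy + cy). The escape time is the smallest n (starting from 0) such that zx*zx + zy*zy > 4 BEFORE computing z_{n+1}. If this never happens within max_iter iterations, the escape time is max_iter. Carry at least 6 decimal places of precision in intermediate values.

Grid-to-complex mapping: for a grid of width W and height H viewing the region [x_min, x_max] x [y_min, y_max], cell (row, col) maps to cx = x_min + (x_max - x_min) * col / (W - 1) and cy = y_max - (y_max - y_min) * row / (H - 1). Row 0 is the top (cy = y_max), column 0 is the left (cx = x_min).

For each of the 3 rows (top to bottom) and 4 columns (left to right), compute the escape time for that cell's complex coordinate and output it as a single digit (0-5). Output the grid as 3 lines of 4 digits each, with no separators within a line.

(row=0, col=0): c = -0.6300 + 1.1600i → escape time 3
(row=0, col=1): c = -0.3433 + 1.1600i → escape time 4
(row=0, col=2): c = -0.0567 + 1.1600i → escape time 4
(row=0, col=3): c = 0.2300 + 1.1600i → escape time 3
(row=1, col=0): c = -0.6300 + 0.5550i → escape time 5
(row=1, col=1): c = -0.3433 + 0.5550i → escape time 5
(row=1, col=2): c = -0.0567 + 0.5550i → escape time 5
(row=1, col=3): c = 0.2300 + 0.5550i → escape time 5
(row=2, col=0): c = -0.6300 + -0.0500i → escape time 5
(row=2, col=1): c = -0.3433 + -0.0500i → escape time 5
(row=2, col=2): c = -0.0567 + -0.0500i → escape time 5
(row=2, col=3): c = 0.2300 + -0.0500i → escape time 5

Answer: 3443
5555
5555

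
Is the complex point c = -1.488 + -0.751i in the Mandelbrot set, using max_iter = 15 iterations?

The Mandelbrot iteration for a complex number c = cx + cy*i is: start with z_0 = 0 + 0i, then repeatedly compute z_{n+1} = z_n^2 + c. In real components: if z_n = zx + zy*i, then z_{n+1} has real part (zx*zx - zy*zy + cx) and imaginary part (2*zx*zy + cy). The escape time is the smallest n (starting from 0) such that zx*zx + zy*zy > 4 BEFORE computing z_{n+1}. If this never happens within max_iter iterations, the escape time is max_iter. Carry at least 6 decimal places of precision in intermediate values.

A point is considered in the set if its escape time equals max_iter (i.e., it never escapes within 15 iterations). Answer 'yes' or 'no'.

z_0 = 0 + 0i, c = -1.4880 + -0.7510i
Iter 1: z = -1.4880 + -0.7510i, |z|^2 = 2.7781
Iter 2: z = 0.1621 + 1.4840i, |z|^2 = 2.2285
Iter 3: z = -3.6639 + -0.2698i, |z|^2 = 13.4969
Escaped at iteration 3

Answer: no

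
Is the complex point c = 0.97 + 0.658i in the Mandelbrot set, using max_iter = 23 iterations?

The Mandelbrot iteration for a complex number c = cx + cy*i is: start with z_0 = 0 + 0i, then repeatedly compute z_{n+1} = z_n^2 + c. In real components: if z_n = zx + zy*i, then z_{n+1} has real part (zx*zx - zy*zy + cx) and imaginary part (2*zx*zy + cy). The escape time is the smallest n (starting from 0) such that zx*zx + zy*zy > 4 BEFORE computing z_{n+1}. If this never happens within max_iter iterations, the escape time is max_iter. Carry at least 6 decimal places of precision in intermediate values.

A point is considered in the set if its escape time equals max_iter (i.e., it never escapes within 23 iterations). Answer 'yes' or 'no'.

Answer: no

Derivation:
z_0 = 0 + 0i, c = 0.9700 + 0.6580i
Iter 1: z = 0.9700 + 0.6580i, |z|^2 = 1.3739
Iter 2: z = 1.4779 + 1.9345i, |z|^2 = 5.9267
Escaped at iteration 2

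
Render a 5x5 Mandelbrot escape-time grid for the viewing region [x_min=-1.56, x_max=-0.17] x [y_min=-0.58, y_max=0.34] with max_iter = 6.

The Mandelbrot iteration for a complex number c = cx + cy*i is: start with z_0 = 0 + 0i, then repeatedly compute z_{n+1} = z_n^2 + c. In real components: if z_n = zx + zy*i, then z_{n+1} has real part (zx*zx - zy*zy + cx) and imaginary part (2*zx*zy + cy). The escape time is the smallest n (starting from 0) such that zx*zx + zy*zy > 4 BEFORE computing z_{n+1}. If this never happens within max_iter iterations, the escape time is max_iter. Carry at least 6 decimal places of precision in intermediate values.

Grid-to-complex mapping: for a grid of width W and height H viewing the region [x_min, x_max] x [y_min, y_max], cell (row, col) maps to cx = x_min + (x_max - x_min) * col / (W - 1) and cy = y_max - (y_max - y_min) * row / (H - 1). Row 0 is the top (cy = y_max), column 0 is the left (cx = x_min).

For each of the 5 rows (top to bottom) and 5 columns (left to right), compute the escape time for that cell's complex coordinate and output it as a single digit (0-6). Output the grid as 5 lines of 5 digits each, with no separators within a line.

(row=0, col=0): c = -1.5600 + 0.3400i → escape time 4
(row=0, col=1): c = -1.2125 + 0.3400i → escape time 6
(row=0, col=2): c = -0.8650 + 0.3400i → escape time 6
(row=0, col=3): c = -0.5175 + 0.3400i → escape time 6
(row=0, col=4): c = -0.1700 + 0.3400i → escape time 6
(row=1, col=0): c = -1.5600 + 0.1100i → escape time 6
(row=1, col=1): c = -1.2125 + 0.1100i → escape time 6
(row=1, col=2): c = -0.8650 + 0.1100i → escape time 6
(row=1, col=3): c = -0.5175 + 0.1100i → escape time 6
(row=1, col=4): c = -0.1700 + 0.1100i → escape time 6
(row=2, col=0): c = -1.5600 + -0.1200i → escape time 6
(row=2, col=1): c = -1.2125 + -0.1200i → escape time 6
(row=2, col=2): c = -0.8650 + -0.1200i → escape time 6
(row=2, col=3): c = -0.5175 + -0.1200i → escape time 6
(row=2, col=4): c = -0.1700 + -0.1200i → escape time 6
(row=3, col=0): c = -1.5600 + -0.3500i → escape time 4
(row=3, col=1): c = -1.2125 + -0.3500i → escape time 6
(row=3, col=2): c = -0.8650 + -0.3500i → escape time 6
(row=3, col=3): c = -0.5175 + -0.3500i → escape time 6
(row=3, col=4): c = -0.1700 + -0.3500i → escape time 6
(row=4, col=0): c = -1.5600 + -0.5800i → escape time 3
(row=4, col=1): c = -1.2125 + -0.5800i → escape time 3
(row=4, col=2): c = -0.8650 + -0.5800i → escape time 5
(row=4, col=3): c = -0.5175 + -0.5800i → escape time 6
(row=4, col=4): c = -0.1700 + -0.5800i → escape time 6

Answer: 46666
66666
66666
46666
33566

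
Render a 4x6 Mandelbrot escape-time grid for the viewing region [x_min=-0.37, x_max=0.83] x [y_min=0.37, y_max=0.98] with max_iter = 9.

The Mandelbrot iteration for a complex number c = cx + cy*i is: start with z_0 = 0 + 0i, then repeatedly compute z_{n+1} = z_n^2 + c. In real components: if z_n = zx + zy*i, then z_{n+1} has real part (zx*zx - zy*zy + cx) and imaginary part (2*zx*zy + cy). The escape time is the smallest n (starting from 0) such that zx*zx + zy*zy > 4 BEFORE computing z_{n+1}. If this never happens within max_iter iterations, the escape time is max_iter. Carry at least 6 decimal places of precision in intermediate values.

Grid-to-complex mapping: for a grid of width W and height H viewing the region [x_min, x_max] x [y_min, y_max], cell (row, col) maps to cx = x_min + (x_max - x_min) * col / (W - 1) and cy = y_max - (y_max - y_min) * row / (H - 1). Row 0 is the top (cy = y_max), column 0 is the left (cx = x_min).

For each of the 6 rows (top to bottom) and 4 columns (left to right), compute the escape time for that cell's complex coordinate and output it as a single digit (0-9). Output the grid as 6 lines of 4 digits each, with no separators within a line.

(row=0, col=0): c = -0.3700 + 0.9800i → escape time 5
(row=0, col=1): c = 0.0300 + 0.9800i → escape time 6
(row=0, col=2): c = 0.4300 + 0.9800i → escape time 3
(row=0, col=3): c = 0.8300 + 0.9800i → escape time 2
(row=1, col=0): c = -0.3700 + 0.8580i → escape time 6
(row=1, col=1): c = 0.0300 + 0.8580i → escape time 9
(row=1, col=2): c = 0.4300 + 0.8580i → escape time 3
(row=1, col=3): c = 0.8300 + 0.8580i → escape time 2
(row=2, col=0): c = -0.3700 + 0.7360i → escape time 7
(row=2, col=1): c = 0.0300 + 0.7360i → escape time 9
(row=2, col=2): c = 0.4300 + 0.7360i → escape time 4
(row=2, col=3): c = 0.8300 + 0.7360i → escape time 2
(row=3, col=0): c = -0.3700 + 0.6140i → escape time 9
(row=3, col=1): c = 0.0300 + 0.6140i → escape time 9
(row=3, col=2): c = 0.4300 + 0.6140i → escape time 6
(row=3, col=3): c = 0.8300 + 0.6140i → escape time 3
(row=4, col=0): c = -0.3700 + 0.4920i → escape time 9
(row=4, col=1): c = 0.0300 + 0.4920i → escape time 9
(row=4, col=2): c = 0.4300 + 0.4920i → escape time 6
(row=4, col=3): c = 0.8300 + 0.4920i → escape time 3
(row=5, col=0): c = -0.3700 + 0.3700i → escape time 9
(row=5, col=1): c = 0.0300 + 0.3700i → escape time 9
(row=5, col=2): c = 0.4300 + 0.3700i → escape time 9
(row=5, col=3): c = 0.8300 + 0.3700i → escape time 3

Answer: 5632
6932
7942
9963
9963
9993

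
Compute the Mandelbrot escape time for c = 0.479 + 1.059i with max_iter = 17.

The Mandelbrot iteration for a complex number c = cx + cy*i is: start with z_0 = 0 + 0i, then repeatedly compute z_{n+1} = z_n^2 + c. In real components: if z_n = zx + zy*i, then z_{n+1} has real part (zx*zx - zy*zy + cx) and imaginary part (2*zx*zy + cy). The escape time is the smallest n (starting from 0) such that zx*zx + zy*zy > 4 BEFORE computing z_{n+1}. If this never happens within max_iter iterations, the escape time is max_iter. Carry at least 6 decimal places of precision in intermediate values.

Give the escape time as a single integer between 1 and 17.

Answer: 2

Derivation:
z_0 = 0 + 0i, c = 0.4790 + 1.0590i
Iter 1: z = 0.4790 + 1.0590i, |z|^2 = 1.3509
Iter 2: z = -0.4130 + 2.0735i, |z|^2 = 4.4701
Escaped at iteration 2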